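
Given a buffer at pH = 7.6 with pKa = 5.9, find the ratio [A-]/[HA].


[A-]/[HA] = 10^(pH - pKa)
= 10^(7.6 - 5.9)
= 50.1187

50.1187


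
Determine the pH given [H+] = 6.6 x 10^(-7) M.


pH = -log10([H+])
pH = -log10(6.6 x 10^(-7))
pH = 6.1805

6.1805


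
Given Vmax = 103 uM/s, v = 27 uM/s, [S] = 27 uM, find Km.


Km = [S] * (Vmax - v) / v
Km = 27 * (103 - 27) / 27
Km = 76.0 uM

76.0 uM


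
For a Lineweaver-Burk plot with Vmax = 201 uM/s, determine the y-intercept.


y-intercept = 1/Vmax
= 1/201
= 0.005 s/uM

0.005 s/uM


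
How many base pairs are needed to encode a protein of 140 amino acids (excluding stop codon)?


Each amino acid = 1 codon = 3 bp
bp = 140 * 3 = 420 bp

420 bp


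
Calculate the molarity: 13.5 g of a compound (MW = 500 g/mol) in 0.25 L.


C = (mass / MW) / volume
C = (13.5 / 500) / 0.25
C = 0.108 M

0.108 M


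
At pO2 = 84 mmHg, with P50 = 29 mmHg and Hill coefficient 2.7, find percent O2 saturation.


Y = pO2^n / (P50^n + pO2^n)
Y = 84^2.7 / (29^2.7 + 84^2.7)
Y = 94.64%

94.64%


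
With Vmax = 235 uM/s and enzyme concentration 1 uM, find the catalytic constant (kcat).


kcat = Vmax / [E]t
kcat = 235 / 1
kcat = 235.0 s^-1

235.0 s^-1


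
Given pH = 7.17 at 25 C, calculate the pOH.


pOH = 14 - pH
pOH = 14 - 7.17
pOH = 6.83

6.83


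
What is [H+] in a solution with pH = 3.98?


[H+] = 10^(-pH)
[H+] = 10^(-3.98)
[H+] = 1.047e-04 M

1.047e-04 M


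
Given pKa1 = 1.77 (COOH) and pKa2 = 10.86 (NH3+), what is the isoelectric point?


pI = (pKa1 + pKa2) / 2
pI = (1.77 + 10.86) / 2
pI = 6.315

6.315


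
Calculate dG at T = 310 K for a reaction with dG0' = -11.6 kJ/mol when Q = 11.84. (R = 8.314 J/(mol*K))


dG = dG0' + RT * ln(Q) / 1000
dG = -11.6 + 8.314 * 310 * ln(11.84) / 1000
dG = -5.2301 kJ/mol

-5.2301 kJ/mol


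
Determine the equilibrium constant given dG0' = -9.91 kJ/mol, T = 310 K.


Keq = exp(-dG0 * 1000 / (R * T))
Keq = exp(-(-9.91) * 1000 / (8.314 * 310))
Keq = 46.761

46.761


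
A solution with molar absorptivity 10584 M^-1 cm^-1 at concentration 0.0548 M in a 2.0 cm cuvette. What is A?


A = epsilon * c * l
A = 10584 * 0.0548 * 2.0
A = 1160.0064

1160.0064


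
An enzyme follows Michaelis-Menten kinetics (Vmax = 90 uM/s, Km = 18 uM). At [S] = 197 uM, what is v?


v = Vmax * [S] / (Km + [S])
v = 90 * 197 / (18 + 197)
v = 82.4651 uM/s

82.4651 uM/s


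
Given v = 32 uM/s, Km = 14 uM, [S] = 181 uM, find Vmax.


Vmax = v * (Km + [S]) / [S]
Vmax = 32 * (14 + 181) / 181
Vmax = 34.4751 uM/s

34.4751 uM/s


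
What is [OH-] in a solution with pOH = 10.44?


[OH-] = 10^(-pOH)
[OH-] = 10^(-10.44)
[OH-] = 3.631e-11 M

3.631e-11 M


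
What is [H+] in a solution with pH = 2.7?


[H+] = 10^(-pH)
[H+] = 10^(-2.7)
[H+] = 0.002 M

0.002 M


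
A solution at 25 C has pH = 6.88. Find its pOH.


pOH = 14 - pH
pOH = 14 - 6.88
pOH = 7.12

7.12


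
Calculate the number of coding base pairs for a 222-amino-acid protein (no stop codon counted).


Each amino acid = 1 codon = 3 bp
bp = 222 * 3 = 666 bp

666 bp


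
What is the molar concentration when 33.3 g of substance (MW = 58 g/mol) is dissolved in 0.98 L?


C = (mass / MW) / volume
C = (33.3 / 58) / 0.98
C = 0.5859 M

0.5859 M


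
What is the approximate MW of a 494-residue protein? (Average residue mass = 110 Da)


MW = n_residues * 110 Da
MW = 494 * 110
MW = 54340 Da

54340 Da


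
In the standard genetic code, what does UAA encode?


Standard genetic code lookup.
Codon UAA -> Stop

Stop


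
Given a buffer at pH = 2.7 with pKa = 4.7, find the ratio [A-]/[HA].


[A-]/[HA] = 10^(pH - pKa)
= 10^(2.7 - 4.7)
= 0.01

0.01


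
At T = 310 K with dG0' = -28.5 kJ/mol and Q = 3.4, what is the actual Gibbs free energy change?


dG = dG0' + RT * ln(Q) / 1000
dG = -28.5 + 8.314 * 310 * ln(3.4) / 1000
dG = -25.3459 kJ/mol

-25.3459 kJ/mol


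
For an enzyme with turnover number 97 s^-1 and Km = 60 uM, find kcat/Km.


Catalytic efficiency = kcat / Km
= 97 / 60
= 1.6167 uM^-1*s^-1

1.6167 uM^-1*s^-1


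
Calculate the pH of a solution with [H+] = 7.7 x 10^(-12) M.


pH = -log10([H+])
pH = -log10(7.7 x 10^(-12))
pH = 11.1135

11.1135


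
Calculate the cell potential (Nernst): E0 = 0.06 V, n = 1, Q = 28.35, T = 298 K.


E = E0 - (RT/nF) * ln(Q)
E = 0.06 - (8.314 * 298 / (1 * 96485)) * ln(28.35)
E = -0.0259 V

-0.0259 V


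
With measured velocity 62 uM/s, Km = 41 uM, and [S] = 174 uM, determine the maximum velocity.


Vmax = v * (Km + [S]) / [S]
Vmax = 62 * (41 + 174) / 174
Vmax = 76.6092 uM/s

76.6092 uM/s


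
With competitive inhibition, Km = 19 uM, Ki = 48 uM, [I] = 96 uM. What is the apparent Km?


Km_app = Km * (1 + [I]/Ki)
Km_app = 19 * (1 + 96/48)
Km_app = 57.0 uM

57.0 uM


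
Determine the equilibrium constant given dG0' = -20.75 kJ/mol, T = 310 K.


Keq = exp(-dG0 * 1000 / (R * T))
Keq = exp(-(-20.75) * 1000 / (8.314 * 310))
Keq = 3136.7303

3136.7303


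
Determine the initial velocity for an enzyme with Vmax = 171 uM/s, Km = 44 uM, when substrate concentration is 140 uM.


v = Vmax * [S] / (Km + [S])
v = 171 * 140 / (44 + 140)
v = 130.1087 uM/s

130.1087 uM/s


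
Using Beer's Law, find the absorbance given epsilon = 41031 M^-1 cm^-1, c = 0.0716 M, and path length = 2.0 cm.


A = epsilon * c * l
A = 41031 * 0.0716 * 2.0
A = 5875.6392

5875.6392


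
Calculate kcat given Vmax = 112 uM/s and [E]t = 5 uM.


kcat = Vmax / [E]t
kcat = 112 / 5
kcat = 22.4 s^-1

22.4 s^-1


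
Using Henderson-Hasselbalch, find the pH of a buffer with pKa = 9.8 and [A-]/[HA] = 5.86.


pH = pKa + log10([A-]/[HA])
pH = 9.8 + log10(5.86)
pH = 10.5679

10.5679


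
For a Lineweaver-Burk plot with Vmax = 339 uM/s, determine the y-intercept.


y-intercept = 1/Vmax
= 1/339
= 0.0029 s/uM

0.0029 s/uM


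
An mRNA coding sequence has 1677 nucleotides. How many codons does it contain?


codons = nucleotides / 3
codons = 1677 / 3 = 559

559


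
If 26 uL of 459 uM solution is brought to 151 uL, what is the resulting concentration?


C2 = C1 * V1 / V2
C2 = 459 * 26 / 151
C2 = 79.0331 uM

79.0331 uM


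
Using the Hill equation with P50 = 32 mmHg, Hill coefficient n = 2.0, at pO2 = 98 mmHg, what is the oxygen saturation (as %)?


Y = pO2^n / (P50^n + pO2^n)
Y = 98^2.0 / (32^2.0 + 98^2.0)
Y = 90.37%

90.37%


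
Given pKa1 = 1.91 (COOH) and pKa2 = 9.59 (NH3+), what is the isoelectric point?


pI = (pKa1 + pKa2) / 2
pI = (1.91 + 9.59) / 2
pI = 5.75

5.75


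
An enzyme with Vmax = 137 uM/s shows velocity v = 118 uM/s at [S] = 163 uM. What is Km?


Km = [S] * (Vmax - v) / v
Km = 163 * (137 - 118) / 118
Km = 26.2458 uM

26.2458 uM


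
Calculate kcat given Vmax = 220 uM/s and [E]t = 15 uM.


kcat = Vmax / [E]t
kcat = 220 / 15
kcat = 14.6667 s^-1

14.6667 s^-1


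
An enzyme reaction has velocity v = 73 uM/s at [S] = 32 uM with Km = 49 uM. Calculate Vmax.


Vmax = v * (Km + [S]) / [S]
Vmax = 73 * (49 + 32) / 32
Vmax = 184.7812 uM/s

184.7812 uM/s


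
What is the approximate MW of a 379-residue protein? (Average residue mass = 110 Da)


MW = n_residues * 110 Da
MW = 379 * 110
MW = 41690 Da

41690 Da


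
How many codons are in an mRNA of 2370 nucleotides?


codons = nucleotides / 3
codons = 2370 / 3 = 790

790


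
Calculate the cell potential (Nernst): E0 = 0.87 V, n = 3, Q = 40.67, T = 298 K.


E = E0 - (RT/nF) * ln(Q)
E = 0.87 - (8.314 * 298 / (3 * 96485)) * ln(40.67)
E = 0.8383 V

0.8383 V


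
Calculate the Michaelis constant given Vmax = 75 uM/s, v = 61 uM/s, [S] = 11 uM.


Km = [S] * (Vmax - v) / v
Km = 11 * (75 - 61) / 61
Km = 2.5246 uM

2.5246 uM


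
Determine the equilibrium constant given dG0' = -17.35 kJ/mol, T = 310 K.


Keq = exp(-dG0 * 1000 / (R * T))
Keq = exp(-(-17.35) * 1000 / (8.314 * 310))
Keq = 838.6108

838.6108


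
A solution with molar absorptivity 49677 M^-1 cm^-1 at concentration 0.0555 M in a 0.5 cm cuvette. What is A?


A = epsilon * c * l
A = 49677 * 0.0555 * 0.5
A = 1378.5367

1378.5367


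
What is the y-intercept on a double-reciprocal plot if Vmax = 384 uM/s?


y-intercept = 1/Vmax
= 1/384
= 0.0026 s/uM

0.0026 s/uM


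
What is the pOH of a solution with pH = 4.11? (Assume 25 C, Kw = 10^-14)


pOH = 14 - pH
pOH = 14 - 4.11
pOH = 9.89

9.89


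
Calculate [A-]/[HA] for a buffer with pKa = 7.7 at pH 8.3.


[A-]/[HA] = 10^(pH - pKa)
= 10^(8.3 - 7.7)
= 3.9811

3.9811


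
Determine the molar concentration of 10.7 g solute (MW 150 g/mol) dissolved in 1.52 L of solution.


C = (mass / MW) / volume
C = (10.7 / 150) / 1.52
C = 0.0469 M

0.0469 M


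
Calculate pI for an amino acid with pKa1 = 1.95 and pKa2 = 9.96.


pI = (pKa1 + pKa2) / 2
pI = (1.95 + 9.96) / 2
pI = 5.955

5.955


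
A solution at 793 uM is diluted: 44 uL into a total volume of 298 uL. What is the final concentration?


C2 = C1 * V1 / V2
C2 = 793 * 44 / 298
C2 = 117.0872 uM

117.0872 uM


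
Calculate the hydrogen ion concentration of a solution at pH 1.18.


[H+] = 10^(-pH)
[H+] = 10^(-1.18)
[H+] = 0.0661 M

0.0661 M


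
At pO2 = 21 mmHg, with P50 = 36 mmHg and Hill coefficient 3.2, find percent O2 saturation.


Y = pO2^n / (P50^n + pO2^n)
Y = 21^3.2 / (36^3.2 + 21^3.2)
Y = 15.13%

15.13%


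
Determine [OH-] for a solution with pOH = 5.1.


[OH-] = 10^(-pOH)
[OH-] = 10^(-5.1)
[OH-] = 7.943e-06 M

7.943e-06 M


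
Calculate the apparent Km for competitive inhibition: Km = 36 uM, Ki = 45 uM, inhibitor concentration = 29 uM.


Km_app = Km * (1 + [I]/Ki)
Km_app = 36 * (1 + 29/45)
Km_app = 59.2 uM

59.2 uM


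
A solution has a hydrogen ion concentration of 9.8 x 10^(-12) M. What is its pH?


pH = -log10([H+])
pH = -log10(9.8 x 10^(-12))
pH = 11.0088

11.0088


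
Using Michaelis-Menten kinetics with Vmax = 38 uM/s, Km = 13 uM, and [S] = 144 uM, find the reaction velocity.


v = Vmax * [S] / (Km + [S])
v = 38 * 144 / (13 + 144)
v = 34.8535 uM/s

34.8535 uM/s


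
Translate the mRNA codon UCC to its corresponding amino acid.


Standard genetic code lookup.
Codon UCC -> Ser

Ser


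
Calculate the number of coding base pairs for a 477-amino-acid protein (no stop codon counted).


Each amino acid = 1 codon = 3 bp
bp = 477 * 3 = 1431 bp

1431 bp


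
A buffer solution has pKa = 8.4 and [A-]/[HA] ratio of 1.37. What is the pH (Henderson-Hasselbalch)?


pH = pKa + log10([A-]/[HA])
pH = 8.4 + log10(1.37)
pH = 8.5367

8.5367


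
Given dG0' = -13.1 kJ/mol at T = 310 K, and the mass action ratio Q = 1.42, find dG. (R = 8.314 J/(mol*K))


dG = dG0' + RT * ln(Q) / 1000
dG = -13.1 + 8.314 * 310 * ln(1.42) / 1000
dG = -12.1962 kJ/mol

-12.1962 kJ/mol


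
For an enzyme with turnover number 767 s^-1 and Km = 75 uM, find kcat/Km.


Catalytic efficiency = kcat / Km
= 767 / 75
= 10.2267 uM^-1*s^-1

10.2267 uM^-1*s^-1


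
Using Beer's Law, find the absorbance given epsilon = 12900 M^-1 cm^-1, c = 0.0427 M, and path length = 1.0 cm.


A = epsilon * c * l
A = 12900 * 0.0427 * 1.0
A = 550.83

550.83


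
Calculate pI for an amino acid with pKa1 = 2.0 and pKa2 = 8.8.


pI = (pKa1 + pKa2) / 2
pI = (2.0 + 8.8) / 2
pI = 5.4

5.4


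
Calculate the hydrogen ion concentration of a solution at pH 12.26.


[H+] = 10^(-pH)
[H+] = 10^(-12.26)
[H+] = 5.495e-13 M

5.495e-13 M


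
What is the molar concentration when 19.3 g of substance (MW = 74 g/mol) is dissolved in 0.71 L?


C = (mass / MW) / volume
C = (19.3 / 74) / 0.71
C = 0.3673 M

0.3673 M


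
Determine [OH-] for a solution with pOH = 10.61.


[OH-] = 10^(-pOH)
[OH-] = 10^(-10.61)
[OH-] = 2.455e-11 M

2.455e-11 M


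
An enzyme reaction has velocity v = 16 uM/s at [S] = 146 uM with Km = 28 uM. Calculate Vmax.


Vmax = v * (Km + [S]) / [S]
Vmax = 16 * (28 + 146) / 146
Vmax = 19.0685 uM/s

19.0685 uM/s


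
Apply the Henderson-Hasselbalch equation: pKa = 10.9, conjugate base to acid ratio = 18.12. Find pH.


pH = pKa + log10([A-]/[HA])
pH = 10.9 + log10(18.12)
pH = 12.1582

12.1582


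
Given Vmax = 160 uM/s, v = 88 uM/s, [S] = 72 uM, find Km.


Km = [S] * (Vmax - v) / v
Km = 72 * (160 - 88) / 88
Km = 58.9091 uM

58.9091 uM


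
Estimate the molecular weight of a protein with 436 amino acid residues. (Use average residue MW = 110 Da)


MW = n_residues * 110 Da
MW = 436 * 110
MW = 47960 Da

47960 Da


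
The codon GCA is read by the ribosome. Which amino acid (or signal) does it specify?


Standard genetic code lookup.
Codon GCA -> Ala

Ala


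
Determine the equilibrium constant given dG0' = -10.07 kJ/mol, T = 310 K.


Keq = exp(-dG0 * 1000 / (R * T))
Keq = exp(-(-10.07) * 1000 / (8.314 * 310))
Keq = 49.7559

49.7559


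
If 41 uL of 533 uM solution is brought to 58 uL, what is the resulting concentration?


C2 = C1 * V1 / V2
C2 = 533 * 41 / 58
C2 = 376.7759 uM

376.7759 uM


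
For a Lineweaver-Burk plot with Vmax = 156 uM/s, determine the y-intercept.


y-intercept = 1/Vmax
= 1/156
= 0.0064 s/uM

0.0064 s/uM


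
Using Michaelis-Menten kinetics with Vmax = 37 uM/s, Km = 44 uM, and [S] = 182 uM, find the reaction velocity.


v = Vmax * [S] / (Km + [S])
v = 37 * 182 / (44 + 182)
v = 29.7965 uM/s

29.7965 uM/s


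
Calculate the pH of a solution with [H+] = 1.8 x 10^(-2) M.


pH = -log10([H+])
pH = -log10(1.8 x 10^(-2))
pH = 1.7447

1.7447


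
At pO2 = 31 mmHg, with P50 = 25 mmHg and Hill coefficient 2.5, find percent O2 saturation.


Y = pO2^n / (P50^n + pO2^n)
Y = 31^2.5 / (25^2.5 + 31^2.5)
Y = 63.13%

63.13%


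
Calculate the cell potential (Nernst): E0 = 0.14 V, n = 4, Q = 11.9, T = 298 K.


E = E0 - (RT/nF) * ln(Q)
E = 0.14 - (8.314 * 298 / (4 * 96485)) * ln(11.9)
E = 0.1241 V

0.1241 V


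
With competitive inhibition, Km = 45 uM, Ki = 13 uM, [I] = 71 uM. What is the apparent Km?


Km_app = Km * (1 + [I]/Ki)
Km_app = 45 * (1 + 71/13)
Km_app = 290.7692 uM

290.7692 uM


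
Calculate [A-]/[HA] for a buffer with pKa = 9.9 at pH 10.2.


[A-]/[HA] = 10^(pH - pKa)
= 10^(10.2 - 9.9)
= 1.9953

1.9953


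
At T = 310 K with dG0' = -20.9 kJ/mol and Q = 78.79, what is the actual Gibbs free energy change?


dG = dG0' + RT * ln(Q) / 1000
dG = -20.9 + 8.314 * 310 * ln(78.79) / 1000
dG = -9.6453 kJ/mol

-9.6453 kJ/mol


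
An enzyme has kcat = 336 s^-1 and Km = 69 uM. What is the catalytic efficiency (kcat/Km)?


Catalytic efficiency = kcat / Km
= 336 / 69
= 4.8696 uM^-1*s^-1

4.8696 uM^-1*s^-1


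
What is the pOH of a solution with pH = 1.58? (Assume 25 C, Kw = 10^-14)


pOH = 14 - pH
pOH = 14 - 1.58
pOH = 12.42

12.42


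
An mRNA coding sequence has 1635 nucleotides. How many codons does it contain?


codons = nucleotides / 3
codons = 1635 / 3 = 545

545


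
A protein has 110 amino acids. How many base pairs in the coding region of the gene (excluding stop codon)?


Each amino acid = 1 codon = 3 bp
bp = 110 * 3 = 330 bp

330 bp


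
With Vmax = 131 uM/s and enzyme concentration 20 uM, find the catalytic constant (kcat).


kcat = Vmax / [E]t
kcat = 131 / 20
kcat = 6.55 s^-1

6.55 s^-1


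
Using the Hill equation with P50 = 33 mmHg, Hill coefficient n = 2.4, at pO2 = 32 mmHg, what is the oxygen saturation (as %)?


Y = pO2^n / (P50^n + pO2^n)
Y = 32^2.4 / (33^2.4 + 32^2.4)
Y = 48.15%

48.15%


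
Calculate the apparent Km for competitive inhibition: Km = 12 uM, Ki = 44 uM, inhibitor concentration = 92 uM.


Km_app = Km * (1 + [I]/Ki)
Km_app = 12 * (1 + 92/44)
Km_app = 37.0909 uM

37.0909 uM


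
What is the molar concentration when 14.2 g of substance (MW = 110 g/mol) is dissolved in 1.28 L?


C = (mass / MW) / volume
C = (14.2 / 110) / 1.28
C = 0.1009 M

0.1009 M


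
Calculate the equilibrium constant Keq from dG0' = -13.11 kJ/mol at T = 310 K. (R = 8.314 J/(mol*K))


Keq = exp(-dG0 * 1000 / (R * T))
Keq = exp(-(-13.11) * 1000 / (8.314 * 310))
Keq = 161.8451

161.8451


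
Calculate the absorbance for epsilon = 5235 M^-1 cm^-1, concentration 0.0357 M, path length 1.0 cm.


A = epsilon * c * l
A = 5235 * 0.0357 * 1.0
A = 186.8895

186.8895


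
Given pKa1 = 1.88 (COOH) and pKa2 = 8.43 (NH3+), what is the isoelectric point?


pI = (pKa1 + pKa2) / 2
pI = (1.88 + 8.43) / 2
pI = 5.155

5.155


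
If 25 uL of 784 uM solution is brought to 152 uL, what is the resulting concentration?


C2 = C1 * V1 / V2
C2 = 784 * 25 / 152
C2 = 128.9474 uM

128.9474 uM


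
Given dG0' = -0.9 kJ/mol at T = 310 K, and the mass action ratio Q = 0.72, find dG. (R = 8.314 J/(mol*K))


dG = dG0' + RT * ln(Q) / 1000
dG = -0.9 + 8.314 * 310 * ln(0.72) / 1000
dG = -1.7467 kJ/mol

-1.7467 kJ/mol


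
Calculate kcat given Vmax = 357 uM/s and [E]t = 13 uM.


kcat = Vmax / [E]t
kcat = 357 / 13
kcat = 27.4615 s^-1

27.4615 s^-1


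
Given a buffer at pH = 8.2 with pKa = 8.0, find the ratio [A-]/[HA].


[A-]/[HA] = 10^(pH - pKa)
= 10^(8.2 - 8.0)
= 1.5849

1.5849


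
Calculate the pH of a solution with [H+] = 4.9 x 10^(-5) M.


pH = -log10([H+])
pH = -log10(4.9 x 10^(-5))
pH = 4.3098

4.3098


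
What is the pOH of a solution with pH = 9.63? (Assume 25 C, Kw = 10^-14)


pOH = 14 - pH
pOH = 14 - 9.63
pOH = 4.37

4.37


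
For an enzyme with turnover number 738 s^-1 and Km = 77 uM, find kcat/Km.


Catalytic efficiency = kcat / Km
= 738 / 77
= 9.5844 uM^-1*s^-1

9.5844 uM^-1*s^-1


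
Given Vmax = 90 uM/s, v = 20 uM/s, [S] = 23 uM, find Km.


Km = [S] * (Vmax - v) / v
Km = 23 * (90 - 20) / 20
Km = 80.5 uM

80.5 uM


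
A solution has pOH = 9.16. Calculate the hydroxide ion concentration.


[OH-] = 10^(-pOH)
[OH-] = 10^(-9.16)
[OH-] = 6.918e-10 M

6.918e-10 M


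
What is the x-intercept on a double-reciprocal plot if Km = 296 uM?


x-intercept = -1/Km
= -1/296
= -0.0034 1/uM

-0.0034 1/uM


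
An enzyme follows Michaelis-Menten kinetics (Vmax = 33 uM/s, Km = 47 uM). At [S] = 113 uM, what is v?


v = Vmax * [S] / (Km + [S])
v = 33 * 113 / (47 + 113)
v = 23.3062 uM/s

23.3062 uM/s


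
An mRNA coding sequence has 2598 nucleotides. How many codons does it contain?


codons = nucleotides / 3
codons = 2598 / 3 = 866

866


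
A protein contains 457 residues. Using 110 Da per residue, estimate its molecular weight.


MW = n_residues * 110 Da
MW = 457 * 110
MW = 50270 Da

50270 Da


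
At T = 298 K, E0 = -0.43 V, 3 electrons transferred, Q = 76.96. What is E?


E = E0 - (RT/nF) * ln(Q)
E = -0.43 - (8.314 * 298 / (3 * 96485)) * ln(76.96)
E = -0.4672 V

-0.4672 V


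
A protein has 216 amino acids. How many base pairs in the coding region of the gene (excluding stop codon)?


Each amino acid = 1 codon = 3 bp
bp = 216 * 3 = 648 bp

648 bp


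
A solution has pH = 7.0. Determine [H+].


[H+] = 10^(-pH)
[H+] = 10^(-7.0)
[H+] = 1.000e-07 M

1.000e-07 M


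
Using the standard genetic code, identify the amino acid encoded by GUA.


Standard genetic code lookup.
Codon GUA -> Val

Val


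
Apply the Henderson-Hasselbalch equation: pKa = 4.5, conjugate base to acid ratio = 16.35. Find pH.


pH = pKa + log10([A-]/[HA])
pH = 4.5 + log10(16.35)
pH = 5.7135

5.7135


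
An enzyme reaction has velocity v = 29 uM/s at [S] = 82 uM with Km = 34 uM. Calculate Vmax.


Vmax = v * (Km + [S]) / [S]
Vmax = 29 * (34 + 82) / 82
Vmax = 41.0244 uM/s

41.0244 uM/s


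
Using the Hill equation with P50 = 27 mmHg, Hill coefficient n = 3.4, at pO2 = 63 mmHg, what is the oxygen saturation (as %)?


Y = pO2^n / (P50^n + pO2^n)
Y = 63^3.4 / (27^3.4 + 63^3.4)
Y = 94.69%

94.69%


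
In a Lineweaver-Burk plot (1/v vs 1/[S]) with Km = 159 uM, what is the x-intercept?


x-intercept = -1/Km
= -1/159
= -0.0063 1/uM

-0.0063 1/uM


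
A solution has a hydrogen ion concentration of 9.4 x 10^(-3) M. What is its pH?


pH = -log10([H+])
pH = -log10(9.4 x 10^(-3))
pH = 2.0269

2.0269


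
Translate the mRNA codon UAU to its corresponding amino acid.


Standard genetic code lookup.
Codon UAU -> Tyr

Tyr


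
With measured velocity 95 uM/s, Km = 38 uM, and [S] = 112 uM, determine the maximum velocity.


Vmax = v * (Km + [S]) / [S]
Vmax = 95 * (38 + 112) / 112
Vmax = 127.2321 uM/s

127.2321 uM/s


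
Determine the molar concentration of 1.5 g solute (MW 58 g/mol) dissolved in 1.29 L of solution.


C = (mass / MW) / volume
C = (1.5 / 58) / 1.29
C = 0.02 M

0.02 M


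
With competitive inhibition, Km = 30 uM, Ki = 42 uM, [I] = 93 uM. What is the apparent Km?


Km_app = Km * (1 + [I]/Ki)
Km_app = 30 * (1 + 93/42)
Km_app = 96.4286 uM

96.4286 uM


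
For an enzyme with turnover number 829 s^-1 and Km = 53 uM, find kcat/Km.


Catalytic efficiency = kcat / Km
= 829 / 53
= 15.6415 uM^-1*s^-1

15.6415 uM^-1*s^-1


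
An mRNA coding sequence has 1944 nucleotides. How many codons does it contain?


codons = nucleotides / 3
codons = 1944 / 3 = 648

648


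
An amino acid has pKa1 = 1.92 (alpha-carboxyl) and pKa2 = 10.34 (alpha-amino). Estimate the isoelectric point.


pI = (pKa1 + pKa2) / 2
pI = (1.92 + 10.34) / 2
pI = 6.13

6.13


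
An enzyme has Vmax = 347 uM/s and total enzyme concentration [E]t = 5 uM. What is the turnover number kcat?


kcat = Vmax / [E]t
kcat = 347 / 5
kcat = 69.4 s^-1

69.4 s^-1


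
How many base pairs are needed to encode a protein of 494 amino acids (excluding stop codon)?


Each amino acid = 1 codon = 3 bp
bp = 494 * 3 = 1482 bp

1482 bp


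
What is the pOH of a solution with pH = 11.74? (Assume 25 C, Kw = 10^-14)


pOH = 14 - pH
pOH = 14 - 11.74
pOH = 2.26

2.26


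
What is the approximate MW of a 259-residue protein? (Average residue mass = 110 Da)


MW = n_residues * 110 Da
MW = 259 * 110
MW = 28490 Da

28490 Da


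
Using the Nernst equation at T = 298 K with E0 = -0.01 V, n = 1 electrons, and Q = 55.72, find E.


E = E0 - (RT/nF) * ln(Q)
E = -0.01 - (8.314 * 298 / (1 * 96485)) * ln(55.72)
E = -0.1132 V

-0.1132 V


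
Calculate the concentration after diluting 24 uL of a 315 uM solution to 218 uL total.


C2 = C1 * V1 / V2
C2 = 315 * 24 / 218
C2 = 34.6789 uM

34.6789 uM


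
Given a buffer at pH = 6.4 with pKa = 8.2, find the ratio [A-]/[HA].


[A-]/[HA] = 10^(pH - pKa)
= 10^(6.4 - 8.2)
= 0.0158

0.0158


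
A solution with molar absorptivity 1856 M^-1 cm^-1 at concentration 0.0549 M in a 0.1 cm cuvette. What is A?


A = epsilon * c * l
A = 1856 * 0.0549 * 0.1
A = 10.1894

10.1894


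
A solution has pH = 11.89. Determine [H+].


[H+] = 10^(-pH)
[H+] = 10^(-11.89)
[H+] = 1.288e-12 M

1.288e-12 M


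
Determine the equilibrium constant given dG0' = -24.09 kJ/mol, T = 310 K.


Keq = exp(-dG0 * 1000 / (R * T))
Keq = exp(-(-24.09) * 1000 / (8.314 * 310))
Keq = 11462.613

11462.613


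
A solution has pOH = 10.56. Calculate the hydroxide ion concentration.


[OH-] = 10^(-pOH)
[OH-] = 10^(-10.56)
[OH-] = 2.754e-11 M

2.754e-11 M


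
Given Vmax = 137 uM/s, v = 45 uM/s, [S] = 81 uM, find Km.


Km = [S] * (Vmax - v) / v
Km = 81 * (137 - 45) / 45
Km = 165.6 uM

165.6 uM


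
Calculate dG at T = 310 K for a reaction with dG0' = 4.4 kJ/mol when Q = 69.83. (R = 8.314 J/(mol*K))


dG = dG0' + RT * ln(Q) / 1000
dG = 4.4 + 8.314 * 310 * ln(69.83) / 1000
dG = 15.3435 kJ/mol

15.3435 kJ/mol


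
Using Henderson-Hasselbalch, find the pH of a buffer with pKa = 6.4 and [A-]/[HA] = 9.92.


pH = pKa + log10([A-]/[HA])
pH = 6.4 + log10(9.92)
pH = 7.3965

7.3965


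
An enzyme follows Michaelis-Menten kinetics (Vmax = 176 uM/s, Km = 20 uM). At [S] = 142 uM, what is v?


v = Vmax * [S] / (Km + [S])
v = 176 * 142 / (20 + 142)
v = 154.2716 uM/s

154.2716 uM/s


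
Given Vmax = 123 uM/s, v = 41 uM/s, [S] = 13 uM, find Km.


Km = [S] * (Vmax - v) / v
Km = 13 * (123 - 41) / 41
Km = 26.0 uM

26.0 uM


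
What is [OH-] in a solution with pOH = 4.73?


[OH-] = 10^(-pOH)
[OH-] = 10^(-4.73)
[OH-] = 1.862e-05 M

1.862e-05 M


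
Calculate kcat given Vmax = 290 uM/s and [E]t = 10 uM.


kcat = Vmax / [E]t
kcat = 290 / 10
kcat = 29.0 s^-1

29.0 s^-1


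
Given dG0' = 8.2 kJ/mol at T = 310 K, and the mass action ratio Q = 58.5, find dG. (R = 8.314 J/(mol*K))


dG = dG0' + RT * ln(Q) / 1000
dG = 8.2 + 8.314 * 310 * ln(58.5) / 1000
dG = 18.6873 kJ/mol

18.6873 kJ/mol


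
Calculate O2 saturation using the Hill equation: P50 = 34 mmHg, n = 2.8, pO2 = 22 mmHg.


Y = pO2^n / (P50^n + pO2^n)
Y = 22^2.8 / (34^2.8 + 22^2.8)
Y = 22.81%

22.81%


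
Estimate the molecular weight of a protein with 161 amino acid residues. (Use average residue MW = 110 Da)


MW = n_residues * 110 Da
MW = 161 * 110
MW = 17710 Da

17710 Da


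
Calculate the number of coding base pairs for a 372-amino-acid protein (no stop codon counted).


Each amino acid = 1 codon = 3 bp
bp = 372 * 3 = 1116 bp

1116 bp


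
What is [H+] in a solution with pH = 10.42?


[H+] = 10^(-pH)
[H+] = 10^(-10.42)
[H+] = 3.802e-11 M

3.802e-11 M


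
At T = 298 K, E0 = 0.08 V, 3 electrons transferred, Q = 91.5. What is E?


E = E0 - (RT/nF) * ln(Q)
E = 0.08 - (8.314 * 298 / (3 * 96485)) * ln(91.5)
E = 0.0413 V

0.0413 V


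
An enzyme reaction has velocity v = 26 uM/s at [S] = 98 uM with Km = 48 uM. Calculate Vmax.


Vmax = v * (Km + [S]) / [S]
Vmax = 26 * (48 + 98) / 98
Vmax = 38.7347 uM/s

38.7347 uM/s


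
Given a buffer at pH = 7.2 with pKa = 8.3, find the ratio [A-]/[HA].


[A-]/[HA] = 10^(pH - pKa)
= 10^(7.2 - 8.3)
= 0.0794

0.0794


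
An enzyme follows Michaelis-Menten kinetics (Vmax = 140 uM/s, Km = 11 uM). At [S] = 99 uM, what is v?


v = Vmax * [S] / (Km + [S])
v = 140 * 99 / (11 + 99)
v = 126.0 uM/s

126.0 uM/s


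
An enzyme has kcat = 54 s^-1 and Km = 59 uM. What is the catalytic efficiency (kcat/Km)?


Catalytic efficiency = kcat / Km
= 54 / 59
= 0.9153 uM^-1*s^-1

0.9153 uM^-1*s^-1


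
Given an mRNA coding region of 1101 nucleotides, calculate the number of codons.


codons = nucleotides / 3
codons = 1101 / 3 = 367

367


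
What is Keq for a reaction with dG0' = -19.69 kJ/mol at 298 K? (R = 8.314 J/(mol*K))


Keq = exp(-dG0 * 1000 / (R * T))
Keq = exp(-(-19.69) * 1000 / (8.314 * 298))
Keq = 2827.9201

2827.9201


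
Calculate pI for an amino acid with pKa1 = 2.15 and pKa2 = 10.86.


pI = (pKa1 + pKa2) / 2
pI = (2.15 + 10.86) / 2
pI = 6.505

6.505


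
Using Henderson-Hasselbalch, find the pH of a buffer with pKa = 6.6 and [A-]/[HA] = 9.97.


pH = pKa + log10([A-]/[HA])
pH = 6.6 + log10(9.97)
pH = 7.5987

7.5987


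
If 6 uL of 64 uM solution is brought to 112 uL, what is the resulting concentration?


C2 = C1 * V1 / V2
C2 = 64 * 6 / 112
C2 = 3.4286 uM

3.4286 uM


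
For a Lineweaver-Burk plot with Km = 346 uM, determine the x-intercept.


x-intercept = -1/Km
= -1/346
= -0.0029 1/uM

-0.0029 1/uM


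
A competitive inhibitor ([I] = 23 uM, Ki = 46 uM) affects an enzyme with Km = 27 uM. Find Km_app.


Km_app = Km * (1 + [I]/Ki)
Km_app = 27 * (1 + 23/46)
Km_app = 40.5 uM

40.5 uM


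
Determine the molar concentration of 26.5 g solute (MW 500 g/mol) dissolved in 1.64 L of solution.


C = (mass / MW) / volume
C = (26.5 / 500) / 1.64
C = 0.0323 M

0.0323 M


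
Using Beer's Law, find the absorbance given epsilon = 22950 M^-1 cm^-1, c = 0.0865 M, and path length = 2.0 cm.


A = epsilon * c * l
A = 22950 * 0.0865 * 2.0
A = 3970.35

3970.35


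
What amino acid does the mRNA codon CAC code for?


Standard genetic code lookup.
Codon CAC -> His

His


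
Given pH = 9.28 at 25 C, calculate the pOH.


pOH = 14 - pH
pOH = 14 - 9.28
pOH = 4.72

4.72


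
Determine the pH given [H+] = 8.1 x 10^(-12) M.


pH = -log10([H+])
pH = -log10(8.1 x 10^(-12))
pH = 11.0915

11.0915


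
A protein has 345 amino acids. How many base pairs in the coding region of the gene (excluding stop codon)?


Each amino acid = 1 codon = 3 bp
bp = 345 * 3 = 1035 bp

1035 bp


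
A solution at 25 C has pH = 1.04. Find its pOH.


pOH = 14 - pH
pOH = 14 - 1.04
pOH = 12.96

12.96


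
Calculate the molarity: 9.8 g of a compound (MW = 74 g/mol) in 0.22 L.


C = (mass / MW) / volume
C = (9.8 / 74) / 0.22
C = 0.602 M

0.602 M


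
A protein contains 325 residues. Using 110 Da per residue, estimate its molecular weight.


MW = n_residues * 110 Da
MW = 325 * 110
MW = 35750 Da

35750 Da


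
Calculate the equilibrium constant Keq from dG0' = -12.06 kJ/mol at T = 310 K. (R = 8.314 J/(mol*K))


Keq = exp(-dG0 * 1000 / (R * T))
Keq = exp(-(-12.06) * 1000 / (8.314 * 310))
Keq = 107.6885

107.6885


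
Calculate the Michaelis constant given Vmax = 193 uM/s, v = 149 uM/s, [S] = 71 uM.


Km = [S] * (Vmax - v) / v
Km = 71 * (193 - 149) / 149
Km = 20.9664 uM

20.9664 uM


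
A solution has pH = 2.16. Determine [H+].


[H+] = 10^(-pH)
[H+] = 10^(-2.16)
[H+] = 0.0069 M

0.0069 M


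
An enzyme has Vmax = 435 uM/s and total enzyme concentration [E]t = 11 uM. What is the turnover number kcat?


kcat = Vmax / [E]t
kcat = 435 / 11
kcat = 39.5455 s^-1

39.5455 s^-1


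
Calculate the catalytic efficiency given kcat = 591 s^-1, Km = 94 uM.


Catalytic efficiency = kcat / Km
= 591 / 94
= 6.2872 uM^-1*s^-1

6.2872 uM^-1*s^-1


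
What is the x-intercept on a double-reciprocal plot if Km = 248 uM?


x-intercept = -1/Km
= -1/248
= -0.004 1/uM

-0.004 1/uM


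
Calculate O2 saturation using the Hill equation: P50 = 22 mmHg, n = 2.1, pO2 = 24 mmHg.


Y = pO2^n / (P50^n + pO2^n)
Y = 24^2.1 / (22^2.1 + 24^2.1)
Y = 54.56%

54.56%


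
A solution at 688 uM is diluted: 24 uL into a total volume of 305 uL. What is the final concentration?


C2 = C1 * V1 / V2
C2 = 688 * 24 / 305
C2 = 54.1377 uM

54.1377 uM


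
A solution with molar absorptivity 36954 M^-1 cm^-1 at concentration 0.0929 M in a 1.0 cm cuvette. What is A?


A = epsilon * c * l
A = 36954 * 0.0929 * 1.0
A = 3433.0266

3433.0266


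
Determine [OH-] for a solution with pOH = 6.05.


[OH-] = 10^(-pOH)
[OH-] = 10^(-6.05)
[OH-] = 8.913e-07 M

8.913e-07 M


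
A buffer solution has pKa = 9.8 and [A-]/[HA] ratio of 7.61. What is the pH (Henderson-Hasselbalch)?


pH = pKa + log10([A-]/[HA])
pH = 9.8 + log10(7.61)
pH = 10.6814

10.6814


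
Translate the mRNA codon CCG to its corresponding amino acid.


Standard genetic code lookup.
Codon CCG -> Pro

Pro


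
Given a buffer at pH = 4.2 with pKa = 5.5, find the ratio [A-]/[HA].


[A-]/[HA] = 10^(pH - pKa)
= 10^(4.2 - 5.5)
= 0.0501

0.0501


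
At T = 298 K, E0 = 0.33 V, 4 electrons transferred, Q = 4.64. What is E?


E = E0 - (RT/nF) * ln(Q)
E = 0.33 - (8.314 * 298 / (4 * 96485)) * ln(4.64)
E = 0.3201 V

0.3201 V


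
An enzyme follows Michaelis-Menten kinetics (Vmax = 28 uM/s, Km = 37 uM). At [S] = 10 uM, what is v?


v = Vmax * [S] / (Km + [S])
v = 28 * 10 / (37 + 10)
v = 5.9574 uM/s

5.9574 uM/s


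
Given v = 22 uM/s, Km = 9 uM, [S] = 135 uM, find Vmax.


Vmax = v * (Km + [S]) / [S]
Vmax = 22 * (9 + 135) / 135
Vmax = 23.4667 uM/s

23.4667 uM/s


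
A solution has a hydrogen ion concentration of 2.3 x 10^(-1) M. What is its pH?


pH = -log10([H+])
pH = -log10(2.3 x 10^(-1))
pH = 0.6383

0.6383


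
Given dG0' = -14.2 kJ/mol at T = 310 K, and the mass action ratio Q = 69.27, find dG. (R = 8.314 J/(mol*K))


dG = dG0' + RT * ln(Q) / 1000
dG = -14.2 + 8.314 * 310 * ln(69.27) / 1000
dG = -3.2772 kJ/mol

-3.2772 kJ/mol


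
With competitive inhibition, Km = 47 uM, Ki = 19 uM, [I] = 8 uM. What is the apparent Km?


Km_app = Km * (1 + [I]/Ki)
Km_app = 47 * (1 + 8/19)
Km_app = 66.7895 uM

66.7895 uM


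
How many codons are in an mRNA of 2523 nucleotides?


codons = nucleotides / 3
codons = 2523 / 3 = 841

841


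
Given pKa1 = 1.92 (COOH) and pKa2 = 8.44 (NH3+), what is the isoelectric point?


pI = (pKa1 + pKa2) / 2
pI = (1.92 + 8.44) / 2
pI = 5.18

5.18


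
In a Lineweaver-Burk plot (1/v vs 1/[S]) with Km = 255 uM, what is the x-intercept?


x-intercept = -1/Km
= -1/255
= -0.0039 1/uM

-0.0039 1/uM


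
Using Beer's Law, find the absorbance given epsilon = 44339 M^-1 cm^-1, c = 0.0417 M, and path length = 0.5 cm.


A = epsilon * c * l
A = 44339 * 0.0417 * 0.5
A = 924.4682

924.4682


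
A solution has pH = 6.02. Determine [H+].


[H+] = 10^(-pH)
[H+] = 10^(-6.02)
[H+] = 9.550e-07 M

9.550e-07 M


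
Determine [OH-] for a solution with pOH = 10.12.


[OH-] = 10^(-pOH)
[OH-] = 10^(-10.12)
[OH-] = 7.586e-11 M

7.586e-11 M


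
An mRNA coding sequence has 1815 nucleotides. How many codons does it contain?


codons = nucleotides / 3
codons = 1815 / 3 = 605

605


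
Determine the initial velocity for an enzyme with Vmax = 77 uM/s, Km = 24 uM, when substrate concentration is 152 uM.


v = Vmax * [S] / (Km + [S])
v = 77 * 152 / (24 + 152)
v = 66.5 uM/s

66.5 uM/s


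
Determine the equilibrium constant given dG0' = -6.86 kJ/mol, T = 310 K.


Keq = exp(-dG0 * 1000 / (R * T))
Keq = exp(-(-6.86) * 1000 / (8.314 * 310))
Keq = 14.32

14.32


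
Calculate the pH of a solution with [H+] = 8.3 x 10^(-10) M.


pH = -log10([H+])
pH = -log10(8.3 x 10^(-10))
pH = 9.0809

9.0809


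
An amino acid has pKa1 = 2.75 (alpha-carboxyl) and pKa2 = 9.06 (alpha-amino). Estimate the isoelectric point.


pI = (pKa1 + pKa2) / 2
pI = (2.75 + 9.06) / 2
pI = 5.905

5.905


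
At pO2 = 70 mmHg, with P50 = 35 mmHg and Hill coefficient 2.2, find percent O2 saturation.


Y = pO2^n / (P50^n + pO2^n)
Y = 70^2.2 / (35^2.2 + 70^2.2)
Y = 82.13%

82.13%


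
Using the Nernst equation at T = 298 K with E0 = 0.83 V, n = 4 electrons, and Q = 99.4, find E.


E = E0 - (RT/nF) * ln(Q)
E = 0.83 - (8.314 * 298 / (4 * 96485)) * ln(99.4)
E = 0.8005 V

0.8005 V


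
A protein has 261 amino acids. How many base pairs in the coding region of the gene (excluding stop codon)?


Each amino acid = 1 codon = 3 bp
bp = 261 * 3 = 783 bp

783 bp


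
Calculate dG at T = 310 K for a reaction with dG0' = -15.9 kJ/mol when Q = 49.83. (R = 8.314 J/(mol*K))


dG = dG0' + RT * ln(Q) / 1000
dG = -15.9 + 8.314 * 310 * ln(49.83) / 1000
dG = -5.8262 kJ/mol

-5.8262 kJ/mol


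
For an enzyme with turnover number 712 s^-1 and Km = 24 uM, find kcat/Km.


Catalytic efficiency = kcat / Km
= 712 / 24
= 29.6667 uM^-1*s^-1

29.6667 uM^-1*s^-1


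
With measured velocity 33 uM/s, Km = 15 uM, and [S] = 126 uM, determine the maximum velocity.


Vmax = v * (Km + [S]) / [S]
Vmax = 33 * (15 + 126) / 126
Vmax = 36.9286 uM/s

36.9286 uM/s


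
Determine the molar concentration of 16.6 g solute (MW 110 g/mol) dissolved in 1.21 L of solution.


C = (mass / MW) / volume
C = (16.6 / 110) / 1.21
C = 0.1247 M

0.1247 M


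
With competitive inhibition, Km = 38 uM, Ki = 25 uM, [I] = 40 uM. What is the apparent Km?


Km_app = Km * (1 + [I]/Ki)
Km_app = 38 * (1 + 40/25)
Km_app = 98.8 uM

98.8 uM


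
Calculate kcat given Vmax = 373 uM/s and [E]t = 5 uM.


kcat = Vmax / [E]t
kcat = 373 / 5
kcat = 74.6 s^-1

74.6 s^-1


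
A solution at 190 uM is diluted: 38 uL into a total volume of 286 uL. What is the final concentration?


C2 = C1 * V1 / V2
C2 = 190 * 38 / 286
C2 = 25.2448 uM

25.2448 uM


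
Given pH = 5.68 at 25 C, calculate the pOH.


pOH = 14 - pH
pOH = 14 - 5.68
pOH = 8.32

8.32


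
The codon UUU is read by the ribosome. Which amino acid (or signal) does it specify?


Standard genetic code lookup.
Codon UUU -> Phe

Phe


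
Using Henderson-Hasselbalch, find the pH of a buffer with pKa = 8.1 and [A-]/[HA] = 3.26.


pH = pKa + log10([A-]/[HA])
pH = 8.1 + log10(3.26)
pH = 8.6132

8.6132


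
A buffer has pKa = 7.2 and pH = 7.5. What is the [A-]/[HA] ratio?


[A-]/[HA] = 10^(pH - pKa)
= 10^(7.5 - 7.2)
= 1.9953

1.9953


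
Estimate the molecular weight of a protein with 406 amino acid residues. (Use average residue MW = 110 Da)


MW = n_residues * 110 Da
MW = 406 * 110
MW = 44660 Da

44660 Da


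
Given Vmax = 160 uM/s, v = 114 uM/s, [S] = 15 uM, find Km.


Km = [S] * (Vmax - v) / v
Km = 15 * (160 - 114) / 114
Km = 6.0526 uM

6.0526 uM


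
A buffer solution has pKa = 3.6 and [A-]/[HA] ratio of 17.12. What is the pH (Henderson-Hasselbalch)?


pH = pKa + log10([A-]/[HA])
pH = 3.6 + log10(17.12)
pH = 4.8335

4.8335


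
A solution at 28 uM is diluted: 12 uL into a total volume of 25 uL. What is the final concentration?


C2 = C1 * V1 / V2
C2 = 28 * 12 / 25
C2 = 13.44 uM

13.44 uM


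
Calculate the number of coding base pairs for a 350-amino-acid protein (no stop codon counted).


Each amino acid = 1 codon = 3 bp
bp = 350 * 3 = 1050 bp

1050 bp


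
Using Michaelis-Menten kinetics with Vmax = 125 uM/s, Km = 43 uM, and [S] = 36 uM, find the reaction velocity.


v = Vmax * [S] / (Km + [S])
v = 125 * 36 / (43 + 36)
v = 56.962 uM/s

56.962 uM/s


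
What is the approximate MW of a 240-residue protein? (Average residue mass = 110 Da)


MW = n_residues * 110 Da
MW = 240 * 110
MW = 26400 Da

26400 Da


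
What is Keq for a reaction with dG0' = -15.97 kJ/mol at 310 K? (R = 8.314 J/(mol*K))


Keq = exp(-dG0 * 1000 / (R * T))
Keq = exp(-(-15.97) * 1000 / (8.314 * 310))
Keq = 490.9346

490.9346


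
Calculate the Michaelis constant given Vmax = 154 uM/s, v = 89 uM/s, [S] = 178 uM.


Km = [S] * (Vmax - v) / v
Km = 178 * (154 - 89) / 89
Km = 130.0 uM

130.0 uM


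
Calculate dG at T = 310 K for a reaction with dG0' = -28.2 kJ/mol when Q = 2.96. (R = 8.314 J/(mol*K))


dG = dG0' + RT * ln(Q) / 1000
dG = -28.2 + 8.314 * 310 * ln(2.96) / 1000
dG = -25.4031 kJ/mol

-25.4031 kJ/mol


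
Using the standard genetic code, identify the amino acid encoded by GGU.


Standard genetic code lookup.
Codon GGU -> Gly

Gly


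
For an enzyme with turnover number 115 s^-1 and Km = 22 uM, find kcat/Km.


Catalytic efficiency = kcat / Km
= 115 / 22
= 5.2273 uM^-1*s^-1

5.2273 uM^-1*s^-1


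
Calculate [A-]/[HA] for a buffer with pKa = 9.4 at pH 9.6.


[A-]/[HA] = 10^(pH - pKa)
= 10^(9.6 - 9.4)
= 1.5849

1.5849


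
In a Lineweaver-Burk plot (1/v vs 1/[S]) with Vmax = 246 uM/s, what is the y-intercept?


y-intercept = 1/Vmax
= 1/246
= 0.0041 s/uM

0.0041 s/uM


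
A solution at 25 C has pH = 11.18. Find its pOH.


pOH = 14 - pH
pOH = 14 - 11.18
pOH = 2.82

2.82


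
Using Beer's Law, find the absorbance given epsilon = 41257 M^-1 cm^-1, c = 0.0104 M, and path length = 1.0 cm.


A = epsilon * c * l
A = 41257 * 0.0104 * 1.0
A = 429.0728

429.0728


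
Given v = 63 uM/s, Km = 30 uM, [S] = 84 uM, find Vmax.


Vmax = v * (Km + [S]) / [S]
Vmax = 63 * (30 + 84) / 84
Vmax = 85.5 uM/s

85.5 uM/s


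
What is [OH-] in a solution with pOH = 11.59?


[OH-] = 10^(-pOH)
[OH-] = 10^(-11.59)
[OH-] = 2.570e-12 M

2.570e-12 M


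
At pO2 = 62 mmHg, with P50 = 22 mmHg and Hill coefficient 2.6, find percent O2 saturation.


Y = pO2^n / (P50^n + pO2^n)
Y = 62^2.6 / (22^2.6 + 62^2.6)
Y = 93.67%

93.67%


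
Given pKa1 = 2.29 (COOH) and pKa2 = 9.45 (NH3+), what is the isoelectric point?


pI = (pKa1 + pKa2) / 2
pI = (2.29 + 9.45) / 2
pI = 5.87

5.87


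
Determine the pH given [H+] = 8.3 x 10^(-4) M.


pH = -log10([H+])
pH = -log10(8.3 x 10^(-4))
pH = 3.0809

3.0809


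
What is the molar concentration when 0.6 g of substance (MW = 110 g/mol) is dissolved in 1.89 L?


C = (mass / MW) / volume
C = (0.6 / 110) / 1.89
C = 0.0029 M

0.0029 M
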